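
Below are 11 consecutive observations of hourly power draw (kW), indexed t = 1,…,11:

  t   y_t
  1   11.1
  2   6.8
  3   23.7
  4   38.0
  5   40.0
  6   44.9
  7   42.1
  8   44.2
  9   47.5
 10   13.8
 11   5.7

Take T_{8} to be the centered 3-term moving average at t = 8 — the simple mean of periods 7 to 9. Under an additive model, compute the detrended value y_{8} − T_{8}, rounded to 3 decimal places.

Trend T_8 = (42.1 + 44.2 + 47.5) / 3 = 133.8/3 = 44.60000
Detrended value: 44.2 − 44.60000 = -0.400

-0.400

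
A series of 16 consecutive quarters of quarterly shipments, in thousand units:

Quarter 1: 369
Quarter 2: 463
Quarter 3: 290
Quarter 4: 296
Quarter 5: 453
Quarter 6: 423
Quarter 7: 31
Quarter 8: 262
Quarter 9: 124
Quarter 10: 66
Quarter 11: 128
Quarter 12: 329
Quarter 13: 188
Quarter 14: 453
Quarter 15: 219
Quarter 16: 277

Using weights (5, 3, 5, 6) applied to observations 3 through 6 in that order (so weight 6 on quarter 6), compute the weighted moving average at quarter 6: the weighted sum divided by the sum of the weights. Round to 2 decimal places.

375.84

Weighted sum: 5·290 + 3·296 + 5·453 + 6·423 = 1450 + 888 + 2265 + 2538 = 7141
Weight total: 5 + 3 + 5 + 6 = 19
WMA = 7141 / 19 = 375.84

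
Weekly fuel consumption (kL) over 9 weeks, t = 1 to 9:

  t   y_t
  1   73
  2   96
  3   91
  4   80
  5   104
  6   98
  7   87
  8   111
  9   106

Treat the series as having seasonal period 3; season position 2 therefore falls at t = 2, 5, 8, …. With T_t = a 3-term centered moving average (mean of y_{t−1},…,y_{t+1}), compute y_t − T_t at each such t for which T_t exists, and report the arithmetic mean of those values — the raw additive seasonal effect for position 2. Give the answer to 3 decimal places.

Season position 2 occurs at t = 2, 5, 8 (where T_t is defined).
t=2: T_2 = 86.66667; y_2 − T_2 = 96 − 86.66667 = 9.33333
t=5: T_5 = 94.00000; y_5 − T_5 = 104 − 94.00000 = 10.00000
t=8: T_8 = 101.33333; y_8 − T_8 = 111 − 101.33333 = 9.66667
Mean deviation: (9.33333 + 10.00000 + 9.66667) / 3 = 9.667

9.667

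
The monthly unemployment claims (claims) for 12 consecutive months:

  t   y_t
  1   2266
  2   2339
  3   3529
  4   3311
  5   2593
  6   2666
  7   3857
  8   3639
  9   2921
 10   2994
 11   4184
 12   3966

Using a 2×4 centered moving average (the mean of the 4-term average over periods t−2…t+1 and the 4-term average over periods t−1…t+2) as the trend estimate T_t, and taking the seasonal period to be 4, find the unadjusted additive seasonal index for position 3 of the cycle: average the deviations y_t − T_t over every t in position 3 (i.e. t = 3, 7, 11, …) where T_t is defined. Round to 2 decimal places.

627.06

Season position 3 occurs at t = 3, 7 (where T_t is defined).
t=3: T_3 = 2902.1250; y_3 − T_3 = 3529 − 2902.1250 = 626.8750
t=7: T_7 = 3229.7500; y_7 − T_7 = 3857 − 3229.7500 = 627.2500
Mean deviation: (626.8750 + 627.2500) / 2 = 627.06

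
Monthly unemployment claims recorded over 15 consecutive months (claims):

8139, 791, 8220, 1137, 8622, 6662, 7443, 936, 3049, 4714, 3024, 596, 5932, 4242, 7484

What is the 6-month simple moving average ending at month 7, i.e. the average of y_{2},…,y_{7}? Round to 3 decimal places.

Sum of periods 2–7: 791 + 8220 + 1137 + 8622 + 6662 + 7443 = 32875
Divide by 6: 32875 / 6 = 5479.167

5479.167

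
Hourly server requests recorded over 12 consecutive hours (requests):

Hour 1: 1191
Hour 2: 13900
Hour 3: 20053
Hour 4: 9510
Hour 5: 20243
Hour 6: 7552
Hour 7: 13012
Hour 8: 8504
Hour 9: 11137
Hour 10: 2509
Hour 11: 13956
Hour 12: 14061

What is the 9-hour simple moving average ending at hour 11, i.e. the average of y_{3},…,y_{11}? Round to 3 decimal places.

Sum of periods 3–11: 20053 + 9510 + 20243 + 7552 + 13012 + 8504 + 11137 + 2509 + 13956 = 106476
Divide by 9: 106476 / 9 = 11830.667

11830.667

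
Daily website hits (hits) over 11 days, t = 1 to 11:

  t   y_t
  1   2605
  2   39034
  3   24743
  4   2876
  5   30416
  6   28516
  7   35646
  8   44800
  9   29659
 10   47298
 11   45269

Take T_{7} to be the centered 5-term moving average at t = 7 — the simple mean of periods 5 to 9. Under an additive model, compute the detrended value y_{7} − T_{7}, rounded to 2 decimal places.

Trend T_7 = (30416 + 28516 + 35646 + 44800 + 29659) / 5 = 169037/5 = 33807.4000
Detrended value: 35646 − 33807.4000 = 1838.60

1838.60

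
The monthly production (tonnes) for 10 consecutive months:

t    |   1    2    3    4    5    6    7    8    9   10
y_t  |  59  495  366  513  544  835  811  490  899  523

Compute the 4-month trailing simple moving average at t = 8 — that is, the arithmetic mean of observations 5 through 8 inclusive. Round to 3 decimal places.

Sum of periods 5–8: 544 + 835 + 811 + 490 = 2680
Divide by 4: 2680 / 4 = 670.000

670.000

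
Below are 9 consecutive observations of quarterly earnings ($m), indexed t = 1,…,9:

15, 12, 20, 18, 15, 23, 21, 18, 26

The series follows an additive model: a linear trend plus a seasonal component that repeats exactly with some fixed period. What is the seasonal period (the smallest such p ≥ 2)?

First differences y_{t+1} − y_t: -3, 8, -2, -3, 8, -2, -3, 8, …
The difference pattern repeats every 3 terms and not for any smaller step, so p = 3.

3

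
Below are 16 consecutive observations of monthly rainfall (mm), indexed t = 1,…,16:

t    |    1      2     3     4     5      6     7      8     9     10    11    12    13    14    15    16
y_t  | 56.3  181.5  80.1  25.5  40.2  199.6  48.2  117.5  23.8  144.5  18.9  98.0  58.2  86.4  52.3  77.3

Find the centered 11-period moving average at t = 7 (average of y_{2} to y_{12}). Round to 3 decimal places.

Sum of periods 2–12: 181.5 + 80.1 + 25.5 + 40.2 + 199.6 + 48.2 + 117.5 + 23.8 + 144.5 + 18.9 + 98.0 = 977.8
Divide by 11: 977.8 / 11 = 88.891

88.891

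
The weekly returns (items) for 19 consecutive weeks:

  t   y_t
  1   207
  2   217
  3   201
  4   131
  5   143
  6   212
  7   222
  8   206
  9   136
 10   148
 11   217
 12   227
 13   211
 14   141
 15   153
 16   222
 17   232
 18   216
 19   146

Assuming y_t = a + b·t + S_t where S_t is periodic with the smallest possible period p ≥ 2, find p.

5

First differences y_{t+1} − y_t: 10, -16, -70, 12, 69, 10, -16, -70, 12, 69, 10, -16, …
The difference pattern repeats every 5 terms and not for any smaller step, so p = 5.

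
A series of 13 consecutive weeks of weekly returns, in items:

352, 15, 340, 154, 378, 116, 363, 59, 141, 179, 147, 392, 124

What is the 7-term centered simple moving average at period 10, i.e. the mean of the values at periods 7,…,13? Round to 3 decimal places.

Sum of periods 7–13: 363 + 59 + 141 + 179 + 147 + 392 + 124 = 1405
Divide by 7: 1405 / 7 = 200.714

200.714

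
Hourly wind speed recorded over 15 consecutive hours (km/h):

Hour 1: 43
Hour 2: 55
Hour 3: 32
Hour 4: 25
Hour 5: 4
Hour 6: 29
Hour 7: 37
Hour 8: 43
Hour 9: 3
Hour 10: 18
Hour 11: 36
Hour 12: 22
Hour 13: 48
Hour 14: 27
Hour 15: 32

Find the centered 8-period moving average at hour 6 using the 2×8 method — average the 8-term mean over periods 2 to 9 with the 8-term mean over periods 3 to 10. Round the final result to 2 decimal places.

Sum over 2–9: 55 + 32 + 25 + 4 + 29 + 37 + 43 + 3 = 228
Sum over 3–10: 32 + 25 + 4 + 29 + 37 + 43 + 3 + 18 = 191
CMA at t=6 = (228 + 191) / (2·8) = 419 / 16 = 26.19

26.19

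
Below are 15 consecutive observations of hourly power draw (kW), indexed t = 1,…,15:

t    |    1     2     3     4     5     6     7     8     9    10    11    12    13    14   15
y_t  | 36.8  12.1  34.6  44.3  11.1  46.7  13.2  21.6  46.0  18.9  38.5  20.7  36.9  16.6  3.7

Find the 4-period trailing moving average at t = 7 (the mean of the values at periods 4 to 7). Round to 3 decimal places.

Sum of periods 4–7: 44.3 + 11.1 + 46.7 + 13.2 = 115.3
Divide by 4: 115.3 / 4 = 28.825

28.825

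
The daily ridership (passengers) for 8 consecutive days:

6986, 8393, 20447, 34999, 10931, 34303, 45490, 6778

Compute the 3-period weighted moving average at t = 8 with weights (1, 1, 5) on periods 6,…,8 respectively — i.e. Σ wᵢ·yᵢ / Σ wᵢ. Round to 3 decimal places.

16240.429

Weighted sum: 1·34303 + 1·45490 + 5·6778 = 34303 + 45490 + 33890 = 113683
Weight total: 1 + 1 + 5 = 7
WMA = 113683 / 7 = 16240.429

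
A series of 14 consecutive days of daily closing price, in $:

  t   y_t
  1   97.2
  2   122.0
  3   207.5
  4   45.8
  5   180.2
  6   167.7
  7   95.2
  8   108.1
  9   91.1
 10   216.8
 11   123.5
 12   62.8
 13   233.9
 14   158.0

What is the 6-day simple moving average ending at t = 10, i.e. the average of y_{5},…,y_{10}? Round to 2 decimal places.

143.18

Sum of periods 5–10: 180.2 + 167.7 + 95.2 + 108.1 + 91.1 + 216.8 = 859.1
Divide by 6: 859.1 / 6 = 143.18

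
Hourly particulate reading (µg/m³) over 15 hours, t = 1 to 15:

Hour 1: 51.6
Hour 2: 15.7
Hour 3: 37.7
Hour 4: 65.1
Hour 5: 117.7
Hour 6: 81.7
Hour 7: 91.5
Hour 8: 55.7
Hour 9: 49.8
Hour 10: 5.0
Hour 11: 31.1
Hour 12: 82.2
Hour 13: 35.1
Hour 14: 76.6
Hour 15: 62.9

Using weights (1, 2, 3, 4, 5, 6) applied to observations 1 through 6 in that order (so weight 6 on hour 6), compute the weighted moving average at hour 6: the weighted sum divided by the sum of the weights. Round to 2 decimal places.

73.10

Weighted sum: 1·51.6 + 2·15.7 + 3·37.7 + 4·65.1 + 5·117.7 + 6·81.7 = 51.6 + 31.4 + 113.1 + 260.4 + 588.5 + 490.2 = 1535.2
Weight total: 1 + 2 + 3 + 4 + 5 + 6 = 21
WMA = 1535.2 / 21 = 73.10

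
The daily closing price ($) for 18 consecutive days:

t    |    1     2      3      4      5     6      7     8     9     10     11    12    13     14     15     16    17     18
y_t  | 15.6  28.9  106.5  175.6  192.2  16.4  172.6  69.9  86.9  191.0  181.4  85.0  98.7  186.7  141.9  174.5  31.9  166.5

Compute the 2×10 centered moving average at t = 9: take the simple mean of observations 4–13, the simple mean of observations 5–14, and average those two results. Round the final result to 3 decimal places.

Sum over 4–13: 175.6 + 192.2 + 16.4 + 172.6 + 69.9 + 86.9 + 191.0 + 181.4 + 85.0 + 98.7 = 1269.7
Sum over 5–14: 192.2 + 16.4 + 172.6 + 69.9 + 86.9 + 191.0 + 181.4 + 85.0 + 98.7 + 186.7 = 1280.8
CMA at t=9 = (1269.7 + 1280.8) / (2·10) = 2550.5 / 20 = 127.525

127.525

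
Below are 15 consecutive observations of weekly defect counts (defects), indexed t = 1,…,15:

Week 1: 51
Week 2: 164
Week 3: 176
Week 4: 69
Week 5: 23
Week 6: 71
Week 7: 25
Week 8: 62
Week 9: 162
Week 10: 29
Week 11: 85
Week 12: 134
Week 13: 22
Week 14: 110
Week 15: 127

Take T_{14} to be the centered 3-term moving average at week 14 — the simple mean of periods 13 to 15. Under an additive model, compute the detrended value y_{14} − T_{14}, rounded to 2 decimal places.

Trend T_14 = (22 + 110 + 127) / 3 = 259/3 = 86.3333
Detrended value: 110 − 86.3333 = 23.67

23.67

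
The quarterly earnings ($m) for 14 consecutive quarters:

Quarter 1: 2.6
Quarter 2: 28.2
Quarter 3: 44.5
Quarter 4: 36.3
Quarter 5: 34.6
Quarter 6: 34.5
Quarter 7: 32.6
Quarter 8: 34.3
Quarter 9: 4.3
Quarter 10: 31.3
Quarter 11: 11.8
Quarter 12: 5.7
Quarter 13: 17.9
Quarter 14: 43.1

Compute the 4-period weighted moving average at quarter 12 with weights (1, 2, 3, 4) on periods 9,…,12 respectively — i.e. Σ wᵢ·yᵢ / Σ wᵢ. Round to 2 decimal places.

12.51

Weighted sum: 1·4.3 + 2·31.3 + 3·11.8 + 4·5.7 = 4.3 + 62.6 + 35.4 + 22.8 = 125.1
Weight total: 1 + 2 + 3 + 4 = 10
WMA = 125.1 / 10 = 12.51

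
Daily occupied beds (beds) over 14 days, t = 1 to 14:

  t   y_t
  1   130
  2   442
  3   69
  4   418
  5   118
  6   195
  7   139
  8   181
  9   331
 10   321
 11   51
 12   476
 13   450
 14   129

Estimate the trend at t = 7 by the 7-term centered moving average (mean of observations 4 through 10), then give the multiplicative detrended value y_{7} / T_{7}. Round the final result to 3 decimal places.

Trend T_7 = (418 + 118 + 195 + 139 + 181 + 331 + 321) / 7 = 1703/7 = 243.28571
Ratio to trend: 139 / 243.28571 = 0.571

0.571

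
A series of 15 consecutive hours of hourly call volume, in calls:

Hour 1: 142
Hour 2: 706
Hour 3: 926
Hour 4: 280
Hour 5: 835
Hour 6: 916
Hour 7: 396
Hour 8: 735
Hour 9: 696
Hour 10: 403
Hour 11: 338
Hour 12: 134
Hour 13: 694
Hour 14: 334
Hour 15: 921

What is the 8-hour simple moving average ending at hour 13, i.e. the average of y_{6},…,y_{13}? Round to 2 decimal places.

Sum of periods 6–13: 916 + 396 + 735 + 696 + 403 + 338 + 134 + 694 = 4312
Divide by 8: 4312 / 8 = 539.00

539.00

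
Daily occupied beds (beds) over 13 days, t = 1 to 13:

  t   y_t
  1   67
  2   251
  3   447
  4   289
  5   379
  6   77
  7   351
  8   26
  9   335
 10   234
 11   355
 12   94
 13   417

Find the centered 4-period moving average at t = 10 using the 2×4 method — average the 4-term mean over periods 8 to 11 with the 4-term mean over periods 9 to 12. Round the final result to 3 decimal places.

246.000

Sum over 8–11: 26 + 335 + 234 + 355 = 950
Sum over 9–12: 335 + 234 + 355 + 94 = 1018
CMA at t=10 = (950 + 1018) / (2·4) = 1968 / 8 = 246.000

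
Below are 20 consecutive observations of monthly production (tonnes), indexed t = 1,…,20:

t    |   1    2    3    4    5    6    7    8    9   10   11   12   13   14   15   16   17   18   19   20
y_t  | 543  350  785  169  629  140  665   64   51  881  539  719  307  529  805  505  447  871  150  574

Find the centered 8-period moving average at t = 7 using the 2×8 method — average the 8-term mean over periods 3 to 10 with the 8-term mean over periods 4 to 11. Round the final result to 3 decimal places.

407.625

Sum over 3–10: 785 + 169 + 629 + 140 + 665 + 64 + 51 + 881 = 3384
Sum over 4–11: 169 + 629 + 140 + 665 + 64 + 51 + 881 + 539 = 3138
CMA at t=7 = (3384 + 3138) / (2·8) = 6522 / 16 = 407.625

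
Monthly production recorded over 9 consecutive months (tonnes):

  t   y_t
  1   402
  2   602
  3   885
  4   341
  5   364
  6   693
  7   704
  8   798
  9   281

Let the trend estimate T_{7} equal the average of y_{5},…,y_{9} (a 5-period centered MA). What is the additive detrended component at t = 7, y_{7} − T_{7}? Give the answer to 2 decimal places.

Trend T_7 = (364 + 693 + 704 + 798 + 281) / 5 = 2840/5 = 568.0000
Detrended value: 704 − 568.0000 = 136.00

136.00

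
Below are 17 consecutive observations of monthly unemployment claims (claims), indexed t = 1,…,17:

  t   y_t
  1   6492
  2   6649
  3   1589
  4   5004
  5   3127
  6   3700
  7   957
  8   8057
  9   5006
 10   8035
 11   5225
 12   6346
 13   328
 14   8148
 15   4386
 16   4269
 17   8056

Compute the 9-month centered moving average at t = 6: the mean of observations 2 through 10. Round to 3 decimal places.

4680.444

Sum of periods 2–10: 6649 + 1589 + 5004 + 3127 + 3700 + 957 + 8057 + 5006 + 8035 = 42124
Divide by 9: 42124 / 9 = 4680.444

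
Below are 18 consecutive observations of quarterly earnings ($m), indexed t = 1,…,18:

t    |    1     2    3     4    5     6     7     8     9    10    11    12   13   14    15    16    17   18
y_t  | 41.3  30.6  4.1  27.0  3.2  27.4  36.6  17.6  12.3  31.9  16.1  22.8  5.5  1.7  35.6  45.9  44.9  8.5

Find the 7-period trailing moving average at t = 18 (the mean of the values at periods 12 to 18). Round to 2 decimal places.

23.56

Sum of periods 12–18: 22.8 + 5.5 + 1.7 + 35.6 + 45.9 + 44.9 + 8.5 = 164.9
Divide by 7: 164.9 / 7 = 23.56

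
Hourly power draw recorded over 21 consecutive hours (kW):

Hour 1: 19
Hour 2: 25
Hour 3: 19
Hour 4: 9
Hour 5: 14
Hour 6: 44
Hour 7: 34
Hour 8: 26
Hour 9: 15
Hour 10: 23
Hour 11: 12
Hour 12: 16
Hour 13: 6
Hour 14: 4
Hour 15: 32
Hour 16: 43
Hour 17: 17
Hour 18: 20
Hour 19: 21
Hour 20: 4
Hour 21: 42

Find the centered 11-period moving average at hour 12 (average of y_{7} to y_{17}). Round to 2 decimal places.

20.73

Sum of periods 7–17: 34 + 26 + 15 + 23 + 12 + 16 + 6 + 4 + 32 + 43 + 17 = 228
Divide by 11: 228 / 11 = 20.73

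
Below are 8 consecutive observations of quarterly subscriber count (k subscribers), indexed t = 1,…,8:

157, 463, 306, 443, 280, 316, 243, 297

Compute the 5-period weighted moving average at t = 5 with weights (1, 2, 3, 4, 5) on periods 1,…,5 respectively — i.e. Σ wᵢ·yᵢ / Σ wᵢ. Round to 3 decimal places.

344.867

Weighted sum: 1·157 + 2·463 + 3·306 + 4·443 + 5·280 = 157 + 926 + 918 + 1772 + 1400 = 5173
Weight total: 1 + 2 + 3 + 4 + 5 = 15
WMA = 5173 / 15 = 344.867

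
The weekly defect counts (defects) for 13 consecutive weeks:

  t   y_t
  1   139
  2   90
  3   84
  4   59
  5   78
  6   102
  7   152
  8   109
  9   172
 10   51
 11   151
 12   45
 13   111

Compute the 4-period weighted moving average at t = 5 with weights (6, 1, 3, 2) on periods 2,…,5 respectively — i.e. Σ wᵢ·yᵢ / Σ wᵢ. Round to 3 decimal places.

79.750

Weighted sum: 6·90 + 1·84 + 3·59 + 2·78 = 540 + 84 + 177 + 156 = 957
Weight total: 6 + 1 + 3 + 2 = 12
WMA = 957 / 12 = 79.750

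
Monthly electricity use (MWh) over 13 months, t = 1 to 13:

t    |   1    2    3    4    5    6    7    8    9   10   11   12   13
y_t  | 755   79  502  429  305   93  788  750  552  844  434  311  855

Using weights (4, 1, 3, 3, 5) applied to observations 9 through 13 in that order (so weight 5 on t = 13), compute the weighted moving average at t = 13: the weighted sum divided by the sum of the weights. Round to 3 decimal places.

597.625

Weighted sum: 4·552 + 1·844 + 3·434 + 3·311 + 5·855 = 2208 + 844 + 1302 + 933 + 4275 = 9562
Weight total: 4 + 1 + 3 + 3 + 5 = 16
WMA = 9562 / 16 = 597.625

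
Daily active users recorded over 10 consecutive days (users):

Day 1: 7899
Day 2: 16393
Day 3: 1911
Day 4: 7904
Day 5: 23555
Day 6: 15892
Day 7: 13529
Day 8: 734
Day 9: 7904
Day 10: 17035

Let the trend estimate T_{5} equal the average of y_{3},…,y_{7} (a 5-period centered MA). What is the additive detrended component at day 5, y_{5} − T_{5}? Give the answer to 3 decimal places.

Trend T_5 = (1911 + 7904 + 23555 + 15892 + 13529) / 5 = 62791/5 = 12558.20000
Detrended value: 23555 − 12558.20000 = 10996.800

10996.800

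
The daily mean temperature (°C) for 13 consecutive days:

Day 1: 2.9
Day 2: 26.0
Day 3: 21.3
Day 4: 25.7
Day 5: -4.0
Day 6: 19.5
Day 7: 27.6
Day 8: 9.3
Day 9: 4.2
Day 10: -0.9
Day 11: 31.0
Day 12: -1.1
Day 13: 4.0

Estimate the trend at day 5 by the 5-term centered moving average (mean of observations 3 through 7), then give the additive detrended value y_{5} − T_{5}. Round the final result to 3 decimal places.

-22.020

Trend T_5 = (21.3 + 25.7 + (-4.0) + 19.5 + 27.6) / 5 = 90.1/5 = 18.02000
Detrended value: -4.0 − 18.02000 = -22.020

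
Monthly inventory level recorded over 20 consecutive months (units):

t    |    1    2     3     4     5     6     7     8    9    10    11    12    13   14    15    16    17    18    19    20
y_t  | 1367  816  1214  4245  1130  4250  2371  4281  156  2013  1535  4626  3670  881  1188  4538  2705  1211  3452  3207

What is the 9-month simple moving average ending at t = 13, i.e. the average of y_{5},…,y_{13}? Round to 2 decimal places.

2670.22

Sum of periods 5–13: 1130 + 4250 + 2371 + 4281 + 156 + 2013 + 1535 + 4626 + 3670 = 24032
Divide by 9: 24032 / 9 = 2670.22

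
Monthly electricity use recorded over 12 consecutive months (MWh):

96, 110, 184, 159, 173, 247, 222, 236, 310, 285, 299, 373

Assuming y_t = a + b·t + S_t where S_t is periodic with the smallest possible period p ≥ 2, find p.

First differences y_{t+1} − y_t: 14, 74, -25, 14, 74, -25, 14, 74, …
The difference pattern repeats every 3 terms and not for any smaller step, so p = 3.

3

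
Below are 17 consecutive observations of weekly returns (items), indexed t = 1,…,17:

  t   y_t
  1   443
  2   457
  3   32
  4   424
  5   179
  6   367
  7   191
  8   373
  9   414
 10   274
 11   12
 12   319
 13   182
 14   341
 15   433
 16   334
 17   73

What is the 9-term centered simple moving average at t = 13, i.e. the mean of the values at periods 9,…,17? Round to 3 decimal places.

Sum of periods 9–17: 414 + 274 + 12 + 319 + 182 + 341 + 433 + 334 + 73 = 2382
Divide by 9: 2382 / 9 = 264.667

264.667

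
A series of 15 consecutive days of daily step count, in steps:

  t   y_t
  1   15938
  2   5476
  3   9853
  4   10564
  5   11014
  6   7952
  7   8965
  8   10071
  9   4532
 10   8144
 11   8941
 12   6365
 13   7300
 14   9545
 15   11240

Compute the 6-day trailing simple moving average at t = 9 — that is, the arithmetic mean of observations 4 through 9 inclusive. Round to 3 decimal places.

8849.667

Sum of periods 4–9: 10564 + 11014 + 7952 + 8965 + 10071 + 4532 = 53098
Divide by 6: 53098 / 6 = 8849.667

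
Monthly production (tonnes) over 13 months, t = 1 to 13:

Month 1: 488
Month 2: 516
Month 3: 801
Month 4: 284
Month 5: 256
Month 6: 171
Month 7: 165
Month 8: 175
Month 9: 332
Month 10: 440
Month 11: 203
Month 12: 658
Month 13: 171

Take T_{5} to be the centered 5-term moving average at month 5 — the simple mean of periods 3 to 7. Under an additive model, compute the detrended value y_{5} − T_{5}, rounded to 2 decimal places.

-79.40

Trend T_5 = (801 + 284 + 256 + 171 + 165) / 5 = 1677/5 = 335.4000
Detrended value: 256 − 335.4000 = -79.40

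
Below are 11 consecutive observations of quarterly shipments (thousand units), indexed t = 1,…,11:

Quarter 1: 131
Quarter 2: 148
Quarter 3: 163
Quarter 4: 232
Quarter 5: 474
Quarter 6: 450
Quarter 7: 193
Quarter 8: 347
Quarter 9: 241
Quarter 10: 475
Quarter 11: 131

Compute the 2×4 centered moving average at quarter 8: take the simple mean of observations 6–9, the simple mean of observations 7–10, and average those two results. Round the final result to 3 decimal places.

310.875

Sum over 6–9: 450 + 193 + 347 + 241 = 1231
Sum over 7–10: 193 + 347 + 241 + 475 = 1256
CMA at t=8 = (1231 + 1256) / (2·4) = 2487 / 8 = 310.875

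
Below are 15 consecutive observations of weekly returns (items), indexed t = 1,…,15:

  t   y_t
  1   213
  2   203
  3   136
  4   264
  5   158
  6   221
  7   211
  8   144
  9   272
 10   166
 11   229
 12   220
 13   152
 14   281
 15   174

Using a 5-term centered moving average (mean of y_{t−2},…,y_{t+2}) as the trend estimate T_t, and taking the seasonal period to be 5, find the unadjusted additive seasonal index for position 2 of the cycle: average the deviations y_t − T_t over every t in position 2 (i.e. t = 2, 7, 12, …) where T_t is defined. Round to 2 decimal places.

Season position 2 occurs at t = 7, 12 (where T_t is defined).
t=7: T_7 = 201.2000; y_7 − T_7 = 211 − 201.2000 = 9.8000
t=12: T_12 = 209.6000; y_12 − T_12 = 220 − 209.6000 = 10.4000
Mean deviation: (9.8000 + 10.4000) / 2 = 10.10

10.10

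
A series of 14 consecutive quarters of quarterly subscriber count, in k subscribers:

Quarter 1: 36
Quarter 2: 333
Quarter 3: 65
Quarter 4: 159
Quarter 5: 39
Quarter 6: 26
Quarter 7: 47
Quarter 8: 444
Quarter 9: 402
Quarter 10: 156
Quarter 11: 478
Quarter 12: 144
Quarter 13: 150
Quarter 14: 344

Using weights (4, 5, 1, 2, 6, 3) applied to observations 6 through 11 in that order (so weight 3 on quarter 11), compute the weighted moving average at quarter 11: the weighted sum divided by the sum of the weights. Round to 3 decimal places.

188.429

Weighted sum: 4·26 + 5·47 + 1·444 + 2·402 + 6·156 + 3·478 = 104 + 235 + 444 + 804 + 936 + 1434 = 3957
Weight total: 4 + 5 + 1 + 2 + 6 + 3 = 21
WMA = 3957 / 21 = 188.429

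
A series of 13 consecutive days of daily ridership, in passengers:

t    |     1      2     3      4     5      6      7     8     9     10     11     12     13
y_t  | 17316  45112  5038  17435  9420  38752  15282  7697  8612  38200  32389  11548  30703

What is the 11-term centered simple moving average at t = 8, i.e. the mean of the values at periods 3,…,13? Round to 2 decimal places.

Sum of periods 3–13: 5038 + 17435 + 9420 + 38752 + 15282 + 7697 + 8612 + 38200 + 32389 + 11548 + 30703 = 215076
Divide by 11: 215076 / 11 = 19552.36

19552.36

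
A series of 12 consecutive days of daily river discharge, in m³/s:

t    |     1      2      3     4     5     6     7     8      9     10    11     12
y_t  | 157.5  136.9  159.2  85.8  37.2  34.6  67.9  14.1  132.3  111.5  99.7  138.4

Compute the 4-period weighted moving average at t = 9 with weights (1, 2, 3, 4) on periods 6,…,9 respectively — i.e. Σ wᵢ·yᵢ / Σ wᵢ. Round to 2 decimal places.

Weighted sum: 1·34.6 + 2·67.9 + 3·14.1 + 4·132.3 = 34.6 + 135.8 + 42.3 + 529.2 = 741.9
Weight total: 1 + 2 + 3 + 4 = 10
WMA = 741.9 / 10 = 74.19

74.19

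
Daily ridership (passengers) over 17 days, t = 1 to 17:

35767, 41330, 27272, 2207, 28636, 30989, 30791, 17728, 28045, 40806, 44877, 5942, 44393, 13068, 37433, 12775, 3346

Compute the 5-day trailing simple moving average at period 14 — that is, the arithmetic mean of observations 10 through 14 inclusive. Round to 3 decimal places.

Sum of periods 10–14: 40806 + 44877 + 5942 + 44393 + 13068 = 149086
Divide by 5: 149086 / 5 = 29817.200

29817.200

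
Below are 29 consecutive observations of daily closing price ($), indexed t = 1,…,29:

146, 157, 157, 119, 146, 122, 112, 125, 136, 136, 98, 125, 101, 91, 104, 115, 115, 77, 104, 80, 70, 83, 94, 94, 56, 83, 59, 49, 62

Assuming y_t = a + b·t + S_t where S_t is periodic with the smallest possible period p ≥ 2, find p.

First differences y_{t+1} − y_t: 11, 0, -38, 27, -24, -10, 13, 11, 0, -38, 27, -24, -10, 13, 11, 0, …
The difference pattern repeats every 7 terms and not for any smaller step, so p = 7.

7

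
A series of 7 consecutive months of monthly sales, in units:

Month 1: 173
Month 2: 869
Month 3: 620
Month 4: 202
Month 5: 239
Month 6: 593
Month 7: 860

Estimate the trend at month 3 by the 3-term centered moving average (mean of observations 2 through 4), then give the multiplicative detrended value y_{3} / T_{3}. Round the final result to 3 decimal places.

Trend T_3 = (869 + 620 + 202) / 3 = 1691/3 = 563.66667
Ratio to trend: 620 / 563.66667 = 1.100

1.100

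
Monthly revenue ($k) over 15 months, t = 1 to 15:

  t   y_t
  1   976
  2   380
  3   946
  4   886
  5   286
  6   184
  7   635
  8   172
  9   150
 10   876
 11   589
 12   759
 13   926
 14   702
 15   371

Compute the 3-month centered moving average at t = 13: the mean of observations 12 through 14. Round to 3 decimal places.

795.667

Sum of periods 12–14: 759 + 926 + 702 = 2387
Divide by 3: 2387 / 3 = 795.667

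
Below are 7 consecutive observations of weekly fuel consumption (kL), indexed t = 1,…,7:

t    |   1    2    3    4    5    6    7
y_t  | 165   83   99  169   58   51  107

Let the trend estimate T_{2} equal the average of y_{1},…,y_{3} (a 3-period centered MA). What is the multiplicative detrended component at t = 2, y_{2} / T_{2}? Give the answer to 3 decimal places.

Trend T_2 = (165 + 83 + 99) / 3 = 347/3 = 115.66667
Ratio to trend: 83 / 115.66667 = 0.718

0.718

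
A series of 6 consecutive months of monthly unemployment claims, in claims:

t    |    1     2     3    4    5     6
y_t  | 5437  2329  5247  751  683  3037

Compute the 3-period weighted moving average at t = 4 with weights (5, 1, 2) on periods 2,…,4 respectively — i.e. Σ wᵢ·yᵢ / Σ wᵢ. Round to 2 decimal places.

2299.25

Weighted sum: 5·2329 + 1·5247 + 2·751 = 11645 + 5247 + 1502 = 18394
Weight total: 5 + 1 + 2 = 8
WMA = 18394 / 8 = 2299.25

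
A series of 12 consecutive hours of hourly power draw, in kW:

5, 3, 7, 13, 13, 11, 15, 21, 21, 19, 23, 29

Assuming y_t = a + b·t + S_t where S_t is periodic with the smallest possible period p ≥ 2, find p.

4

First differences y_{t+1} − y_t: -2, 4, 6, 0, -2, 4, 6, 0, -2, 4, …
The difference pattern repeats every 4 terms and not for any smaller step, so p = 4.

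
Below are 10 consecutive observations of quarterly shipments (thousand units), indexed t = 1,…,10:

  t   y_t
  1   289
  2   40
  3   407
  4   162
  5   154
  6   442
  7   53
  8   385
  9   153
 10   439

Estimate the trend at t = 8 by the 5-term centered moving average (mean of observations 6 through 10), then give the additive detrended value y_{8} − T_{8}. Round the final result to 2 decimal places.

90.60

Trend T_8 = (442 + 53 + 385 + 153 + 439) / 5 = 1472/5 = 294.4000
Detrended value: 385 − 294.4000 = 90.60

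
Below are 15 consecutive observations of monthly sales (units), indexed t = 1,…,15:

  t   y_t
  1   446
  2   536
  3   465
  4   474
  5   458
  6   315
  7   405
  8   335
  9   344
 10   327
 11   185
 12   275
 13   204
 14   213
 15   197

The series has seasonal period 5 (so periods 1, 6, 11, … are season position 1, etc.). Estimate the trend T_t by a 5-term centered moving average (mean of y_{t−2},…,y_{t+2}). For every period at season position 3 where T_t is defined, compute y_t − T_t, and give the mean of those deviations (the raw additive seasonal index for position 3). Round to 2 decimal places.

Season position 3 occurs at t = 3, 8, 13 (where T_t is defined).
t=3: T_3 = 475.8000; y_3 − T_3 = 465 − 475.8000 = -10.8000
t=8: T_8 = 345.2000; y_8 − T_8 = 335 − 345.2000 = -10.2000
t=13: T_13 = 214.8000; y_13 − T_13 = 204 − 214.8000 = -10.8000
Mean deviation: (-10.8000 + -10.2000 + -10.8000) / 3 = -10.60

-10.60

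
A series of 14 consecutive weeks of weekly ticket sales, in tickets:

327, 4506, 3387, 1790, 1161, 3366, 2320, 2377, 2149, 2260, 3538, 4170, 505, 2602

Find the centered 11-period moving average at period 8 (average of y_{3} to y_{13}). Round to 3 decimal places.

2456.636

Sum of periods 3–13: 3387 + 1790 + 1161 + 3366 + 2320 + 2377 + 2149 + 2260 + 3538 + 4170 + 505 = 27023
Divide by 11: 27023 / 11 = 2456.636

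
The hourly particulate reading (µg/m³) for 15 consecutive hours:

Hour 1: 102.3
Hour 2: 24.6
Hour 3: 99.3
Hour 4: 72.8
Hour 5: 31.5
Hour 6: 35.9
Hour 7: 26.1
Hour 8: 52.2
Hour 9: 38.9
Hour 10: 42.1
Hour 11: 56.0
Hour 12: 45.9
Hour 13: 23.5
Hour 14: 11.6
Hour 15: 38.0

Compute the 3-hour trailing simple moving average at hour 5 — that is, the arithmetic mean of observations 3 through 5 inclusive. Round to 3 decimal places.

67.867

Sum of periods 3–5: 99.3 + 72.8 + 31.5 = 203.6
Divide by 3: 203.6 / 3 = 67.867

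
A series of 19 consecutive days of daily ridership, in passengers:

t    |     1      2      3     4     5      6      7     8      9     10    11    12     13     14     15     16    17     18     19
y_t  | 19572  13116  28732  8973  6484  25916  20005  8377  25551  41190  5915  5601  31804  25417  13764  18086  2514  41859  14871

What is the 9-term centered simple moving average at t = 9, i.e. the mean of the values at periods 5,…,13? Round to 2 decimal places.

18982.56

Sum of periods 5–13: 6484 + 25916 + 20005 + 8377 + 25551 + 41190 + 5915 + 5601 + 31804 = 170843
Divide by 9: 170843 / 9 = 18982.56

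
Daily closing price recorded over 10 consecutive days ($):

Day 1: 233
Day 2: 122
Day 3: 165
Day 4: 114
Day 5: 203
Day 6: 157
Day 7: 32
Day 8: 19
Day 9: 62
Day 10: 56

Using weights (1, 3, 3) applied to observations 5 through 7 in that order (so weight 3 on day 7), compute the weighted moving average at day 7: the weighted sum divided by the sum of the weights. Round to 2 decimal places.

Weighted sum: 1·203 + 3·157 + 3·32 = 203 + 471 + 96 = 770
Weight total: 1 + 3 + 3 = 7
WMA = 770 / 7 = 110.00

110.00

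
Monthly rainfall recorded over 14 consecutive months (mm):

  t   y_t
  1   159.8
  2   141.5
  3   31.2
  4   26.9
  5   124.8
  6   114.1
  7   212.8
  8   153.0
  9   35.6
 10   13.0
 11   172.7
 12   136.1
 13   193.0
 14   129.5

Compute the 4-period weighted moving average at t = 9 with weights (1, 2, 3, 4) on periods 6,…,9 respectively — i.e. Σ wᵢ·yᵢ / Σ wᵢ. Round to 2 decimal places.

Weighted sum: 1·114.1 + 2·212.8 + 3·153.0 + 4·35.6 = 114.1 + 425.6 + 459.0 + 142.4 = 1141.1
Weight total: 1 + 2 + 3 + 4 = 10
WMA = 1141.1 / 10 = 114.11

114.11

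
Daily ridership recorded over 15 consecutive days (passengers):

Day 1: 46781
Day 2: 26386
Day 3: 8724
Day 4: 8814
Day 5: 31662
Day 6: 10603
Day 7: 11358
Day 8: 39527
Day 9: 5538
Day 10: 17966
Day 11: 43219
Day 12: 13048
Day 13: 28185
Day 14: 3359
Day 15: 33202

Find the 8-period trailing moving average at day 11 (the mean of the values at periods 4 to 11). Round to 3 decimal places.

21085.875

Sum of periods 4–11: 8814 + 31662 + 10603 + 11358 + 39527 + 5538 + 17966 + 43219 = 168687
Divide by 8: 168687 / 8 = 21085.875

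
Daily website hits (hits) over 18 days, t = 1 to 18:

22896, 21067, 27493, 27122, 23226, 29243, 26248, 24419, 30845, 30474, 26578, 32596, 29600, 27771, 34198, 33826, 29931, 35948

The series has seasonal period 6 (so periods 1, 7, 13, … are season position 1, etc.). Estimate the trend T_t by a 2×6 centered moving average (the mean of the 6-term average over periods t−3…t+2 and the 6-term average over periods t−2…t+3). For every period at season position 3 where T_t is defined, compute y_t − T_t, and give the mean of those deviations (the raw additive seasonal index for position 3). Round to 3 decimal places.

2598.042

Season position 3 occurs at t = 9, 15 (where T_t is defined).
t=9: T_9 = 28247.25000; y_9 − T_9 = 30845 − 28247.25000 = 2597.75000
t=15: T_15 = 31599.66667; y_15 − T_15 = 34198 − 31599.66667 = 2598.33333
Mean deviation: (2597.75000 + 2598.33333) / 2 = 2598.042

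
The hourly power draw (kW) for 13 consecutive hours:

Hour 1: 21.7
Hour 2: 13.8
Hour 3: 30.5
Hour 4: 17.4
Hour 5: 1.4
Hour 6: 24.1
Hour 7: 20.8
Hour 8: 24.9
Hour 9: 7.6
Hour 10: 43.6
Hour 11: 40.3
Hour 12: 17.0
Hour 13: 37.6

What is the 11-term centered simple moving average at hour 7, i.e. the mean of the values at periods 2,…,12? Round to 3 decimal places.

21.945

Sum of periods 2–12: 13.8 + 30.5 + 17.4 + 1.4 + 24.1 + 20.8 + 24.9 + 7.6 + 43.6 + 40.3 + 17.0 = 241.4
Divide by 11: 241.4 / 11 = 21.945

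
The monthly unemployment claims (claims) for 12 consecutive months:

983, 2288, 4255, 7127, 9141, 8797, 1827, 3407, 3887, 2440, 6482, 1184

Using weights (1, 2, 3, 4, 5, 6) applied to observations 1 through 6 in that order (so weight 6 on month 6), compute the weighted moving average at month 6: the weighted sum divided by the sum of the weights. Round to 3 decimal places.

6919.952

Weighted sum: 1·983 + 2·2288 + 3·4255 + 4·7127 + 5·9141 + 6·8797 = 983 + 4576 + 12765 + 28508 + 45705 + 52782 = 145319
Weight total: 1 + 2 + 3 + 4 + 5 + 6 = 21
WMA = 145319 / 21 = 6919.952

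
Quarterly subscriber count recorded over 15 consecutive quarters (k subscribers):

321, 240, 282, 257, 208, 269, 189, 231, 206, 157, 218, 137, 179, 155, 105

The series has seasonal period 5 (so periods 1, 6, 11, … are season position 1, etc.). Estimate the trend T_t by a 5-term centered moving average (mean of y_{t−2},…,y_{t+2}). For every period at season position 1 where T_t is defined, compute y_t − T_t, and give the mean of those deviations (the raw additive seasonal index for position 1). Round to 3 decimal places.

38.400

Season position 1 occurs at t = 6, 11 (where T_t is defined).
t=6: T_6 = 230.80000; y_6 − T_6 = 269 − 230.80000 = 38.20000
t=11: T_11 = 179.40000; y_11 − T_11 = 218 − 179.40000 = 38.60000
Mean deviation: (38.20000 + 38.60000) / 2 = 38.400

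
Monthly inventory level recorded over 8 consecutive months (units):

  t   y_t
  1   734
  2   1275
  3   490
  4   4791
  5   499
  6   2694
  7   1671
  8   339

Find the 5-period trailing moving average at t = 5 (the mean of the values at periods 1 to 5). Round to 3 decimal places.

Sum of periods 1–5: 734 + 1275 + 490 + 4791 + 499 = 7789
Divide by 5: 7789 / 5 = 1557.800

1557.800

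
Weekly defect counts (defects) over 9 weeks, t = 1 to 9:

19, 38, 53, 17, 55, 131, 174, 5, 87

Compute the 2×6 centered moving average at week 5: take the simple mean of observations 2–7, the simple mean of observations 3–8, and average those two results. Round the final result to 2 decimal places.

Sum over 2–7: 38 + 53 + 17 + 55 + 131 + 174 = 468
Sum over 3–8: 53 + 17 + 55 + 131 + 174 + 5 = 435
CMA at t=5 = (468 + 435) / (2·6) = 903 / 12 = 75.25

75.25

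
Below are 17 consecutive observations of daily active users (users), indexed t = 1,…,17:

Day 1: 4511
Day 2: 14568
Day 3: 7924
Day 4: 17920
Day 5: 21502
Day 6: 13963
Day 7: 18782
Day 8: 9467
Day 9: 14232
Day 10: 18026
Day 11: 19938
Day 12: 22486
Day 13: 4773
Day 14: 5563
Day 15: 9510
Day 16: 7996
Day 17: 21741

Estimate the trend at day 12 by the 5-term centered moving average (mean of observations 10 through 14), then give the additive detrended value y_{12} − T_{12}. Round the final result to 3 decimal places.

8328.800

Trend T_12 = (18026 + 19938 + 22486 + 4773 + 5563) / 5 = 70786/5 = 14157.20000
Detrended value: 22486 − 14157.20000 = 8328.800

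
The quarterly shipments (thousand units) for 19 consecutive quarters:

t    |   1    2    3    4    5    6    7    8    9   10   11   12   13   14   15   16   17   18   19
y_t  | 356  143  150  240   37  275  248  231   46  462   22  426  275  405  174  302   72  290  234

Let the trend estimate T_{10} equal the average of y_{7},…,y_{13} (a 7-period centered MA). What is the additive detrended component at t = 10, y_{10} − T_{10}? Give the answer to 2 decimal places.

Trend T_10 = (248 + 231 + 46 + 462 + 22 + 426 + 275) / 7 = 1710/7 = 244.2857
Detrended value: 462 − 244.2857 = 217.71

217.71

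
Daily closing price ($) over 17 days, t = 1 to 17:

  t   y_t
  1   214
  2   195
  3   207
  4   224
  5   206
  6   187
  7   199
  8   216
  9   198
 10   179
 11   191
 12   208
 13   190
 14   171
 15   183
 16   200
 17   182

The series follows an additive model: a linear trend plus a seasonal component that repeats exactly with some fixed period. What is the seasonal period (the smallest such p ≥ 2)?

4

First differences y_{t+1} − y_t: -19, 12, 17, -18, -19, 12, 17, -18, -19, 12, …
The difference pattern repeats every 4 terms and not for any smaller step, so p = 4.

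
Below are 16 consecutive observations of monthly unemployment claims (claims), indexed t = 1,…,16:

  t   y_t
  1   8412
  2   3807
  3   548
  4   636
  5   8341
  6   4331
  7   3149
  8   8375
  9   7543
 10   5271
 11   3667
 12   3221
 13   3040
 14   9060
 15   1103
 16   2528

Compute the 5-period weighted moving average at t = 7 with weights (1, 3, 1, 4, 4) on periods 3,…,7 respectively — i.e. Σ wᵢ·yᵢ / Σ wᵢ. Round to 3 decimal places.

3132.077

Weighted sum: 1·548 + 3·636 + 1·8341 + 4·4331 + 4·3149 = 548 + 1908 + 8341 + 17324 + 12596 = 40717
Weight total: 1 + 3 + 1 + 4 + 4 = 13
WMA = 40717 / 13 = 3132.077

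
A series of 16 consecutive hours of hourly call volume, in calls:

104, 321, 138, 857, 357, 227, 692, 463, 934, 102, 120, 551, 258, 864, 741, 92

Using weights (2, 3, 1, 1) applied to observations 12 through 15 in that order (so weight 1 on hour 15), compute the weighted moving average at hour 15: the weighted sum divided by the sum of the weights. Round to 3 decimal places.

497.286

Weighted sum: 2·551 + 3·258 + 1·864 + 1·741 = 1102 + 774 + 864 + 741 = 3481
Weight total: 2 + 3 + 1 + 1 = 7
WMA = 3481 / 7 = 497.286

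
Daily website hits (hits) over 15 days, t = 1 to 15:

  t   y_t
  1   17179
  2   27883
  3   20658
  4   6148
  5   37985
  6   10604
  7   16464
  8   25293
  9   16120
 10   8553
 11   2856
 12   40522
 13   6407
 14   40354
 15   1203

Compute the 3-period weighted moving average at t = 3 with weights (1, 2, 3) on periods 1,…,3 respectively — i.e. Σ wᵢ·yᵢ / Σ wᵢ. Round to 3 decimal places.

Weighted sum: 1·17179 + 2·27883 + 3·20658 = 17179 + 55766 + 61974 = 134919
Weight total: 1 + 2 + 3 = 6
WMA = 134919 / 6 = 22486.500

22486.500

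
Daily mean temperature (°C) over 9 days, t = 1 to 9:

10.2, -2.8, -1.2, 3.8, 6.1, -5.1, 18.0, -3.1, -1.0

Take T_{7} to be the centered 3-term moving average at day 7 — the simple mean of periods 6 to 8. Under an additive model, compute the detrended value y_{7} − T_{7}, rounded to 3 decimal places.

14.733

Trend T_7 = ((-5.1) + 18.0 + (-3.1)) / 3 = 9.8/3 = 3.26667
Detrended value: 18.0 − 3.26667 = 14.733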